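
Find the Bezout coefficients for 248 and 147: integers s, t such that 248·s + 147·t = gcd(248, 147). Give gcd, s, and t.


Euclidean algorithm on (248, 147) — divide until remainder is 0:
  248 = 1 · 147 + 101
  147 = 1 · 101 + 46
  101 = 2 · 46 + 9
  46 = 5 · 9 + 1
  9 = 9 · 1 + 0
gcd(248, 147) = 1.
Track Bezout coefficients alongside the remainders: start with r₀ = 248 = a·1 + b·0 (s = 1, t = 0) and r₁ = 147 = a·0 + b·1 (s = 0, t = 1); each new remainder r_{k+1} = r_{k-1} − q_k·r_k inherits s_{k+1} = s_{k-1} − q_k·s_k, t_{k+1} = t_{k-1} − q_k·t_k, so r_k = a·s_k + b·t_k at every step:
  q = 1: r = 101, s = 1 − 1·0 = 1, t = 0 − 1·1 = -1  (check: 248·1 + 147·(-1) = 101)
  q = 1: r = 46, s = 0 − 1·1 = -1, t = 1 − 1·(-1) = 2  (check: 248·(-1) + 147·2 = 46)
  q = 2: r = 9, s = 1 − 2·(-1) = 3, t = -1 − 2·2 = -5  (check: 248·3 + 147·(-5) = 9)
  q = 5: r = 1, s = -1 − 5·3 = -16, t = 2 − 5·(-5) = 27  (check: 248·(-16) + 147·27 = 1)
The row with r = 1 (the gcd) gives the Bezout coefficients s = -16, t = 27.
Result: 248 · (-16) + 147 · (27) = 1.

gcd(248, 147) = 1; s = -16, t = 27 (check: 248·(-16) + 147·27 = 1).


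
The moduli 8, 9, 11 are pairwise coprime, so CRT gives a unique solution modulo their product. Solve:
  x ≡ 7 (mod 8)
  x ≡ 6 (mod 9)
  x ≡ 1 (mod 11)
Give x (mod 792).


Moduli 8, 9, 11 are pairwise coprime; by CRT there is a unique solution modulo M = 8 · 9 · 11 = 792.
Solve pairwise, accumulating the modulus:
  Start with x ≡ 7 (mod 8).
  Combine with x ≡ 6 (mod 9): since gcd(8, 9) = 1, we get a unique residue mod 72.
    Write x = 7 + 8·t and substitute into x ≡ 6 (mod 9): 8·t ≡ 6 − 7 = -1 (mod 9).
    Reduce coefficients mod 9: 8·t ≡ 8 (mod 9).
    The inverse of 8 mod 9 is 8 (since 8·8 = 64 = 7·9 + 1), so t ≡ 8·8 = 64 ≡ 1 (mod 9).
    Then x = 7 + 8·1 = 15, valid modulo lcm(8, 9) = 72: x ≡ 15 (mod 72).
  Combine with x ≡ 1 (mod 11): since gcd(72, 11) = 1, we get a unique residue mod 792.
    Write x = 15 + 72·t and substitute into x ≡ 1 (mod 11): 72·t ≡ 1 − 15 = -14 (mod 11).
    Reduce coefficients mod 11: 6·t ≡ 8 (mod 11).
    The inverse of 6 mod 11 is 2 (since 6·2 = 12 = 1·11 + 1), so t ≡ 2·8 = 16 ≡ 5 (mod 11).
    Then x = 15 + 72·5 = 375, valid modulo lcm(72, 11) = 792: x ≡ 375 (mod 792).
Verify: 375 mod 8 = 7 ✓, 375 mod 9 = 6 ✓, 375 mod 11 = 1 ✓.

x ≡ 375 (mod 792).


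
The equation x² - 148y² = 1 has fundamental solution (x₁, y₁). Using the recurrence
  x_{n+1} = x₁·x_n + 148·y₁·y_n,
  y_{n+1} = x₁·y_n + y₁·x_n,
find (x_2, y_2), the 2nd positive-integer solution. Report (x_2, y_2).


Step 1: Find the fundamental solution (x₁, y₁) of x² - 148y² = 1.
  Expand √148 as a continued fraction. a₀ = ⌊√148⌋ = 12; iterate m_{k+1} = d_k·a_k − m_k, d_{k+1} = (148 − m_{k+1}²)/d_k, a_{k+1} = ⌊(a₀ + m_{k+1})/d_{k+1}⌋ (starting m₀ = 0, d₀ = 1), with convergents p_k = a_k·p_{k-1} + p_{k-2}, q_k = a_k·q_{k-1} + q_{k-2} (p₋₁ = 1, q₋₁ = 0):
  k = 0: a₀ = 12; p₀/q₀ = 12/1; p₀² − 148·q₀² = 144 − 148 = -4.
  k = 1: m = 12, d = 4, a = ⌊(12 + 12)/4⌋ = 6; p/q = (6·12 + 1)/(6·1 + 0) = 73/6; p² − 148·q² = 5329 − 5328 = 1.
  The first convergent with p² − 148·q² = 1 gives the fundamental solution (x₁, y₁) = (73, 6).
Step 2: Apply the recurrence (x_{n+1}, y_{n+1}) = (x₁x_n + 148y₁y_n, x₁y_n + y₁x_n) repeatedly.
  From (x_1, y_1) = (73, 6): x_2 = 73·73 + 148·6·6 = 10657; y_2 = 73·6 + 6·73 = 876.
Step 3: Verify x_2² - 148·y_2² = 113571649 - 113571648 = 1 (should be 1). ✓

(x_1, y_1) = (73, 6); (x_2, y_2) = (10657, 876).


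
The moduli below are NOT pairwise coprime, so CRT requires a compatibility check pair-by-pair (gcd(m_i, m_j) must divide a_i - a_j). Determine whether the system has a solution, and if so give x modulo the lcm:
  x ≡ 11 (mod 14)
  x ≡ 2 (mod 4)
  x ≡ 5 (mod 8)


Moduli 14, 4, 8 are not pairwise coprime, so CRT works modulo lcm(m_i) when all pairwise compatibility conditions hold.
Pairwise compatibility: gcd(m_i, m_j) must divide a_i - a_j for every pair.
Merge one congruence at a time:
  Start: x ≡ 11 (mod 14).
  Combine with x ≡ 2 (mod 4): gcd(14, 4) = 2, and 2 - 11 = -9 is NOT divisible by 2.
    ⇒ system is inconsistent (no integer solution).

No solution (the system is inconsistent).


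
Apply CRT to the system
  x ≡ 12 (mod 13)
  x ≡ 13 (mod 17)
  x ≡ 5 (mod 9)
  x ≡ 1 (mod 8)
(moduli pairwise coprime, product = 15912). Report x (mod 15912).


Product of moduli M = 13 · 17 · 9 · 8 = 15912.
Merge one congruence at a time:
  Start: x ≡ 12 (mod 13).
  Combine with x ≡ 13 (mod 17); new modulus lcm = 221.
    Write x = 12 + 13·t and substitute into x ≡ 13 (mod 17): 13·t ≡ 13 − 12 = 1 (mod 17).
    The inverse of 13 mod 17 is 4 (since 13·4 = 52 = 3·17 + 1), so t ≡ 4·1 = 4 ≡ 4 (mod 17).
    Then x = 12 + 13·4 = 64, valid modulo lcm(13, 17) = 221: x ≡ 64 (mod 221).
  Combine with x ≡ 5 (mod 9); new modulus lcm = 1989.
    Write x = 64 + 221·t and substitute into x ≡ 5 (mod 9): 221·t ≡ 5 − 64 = -59 (mod 9).
    Reduce coefficients mod 9: 5·t ≡ 4 (mod 9).
    The inverse of 5 mod 9 is 2 (since 5·2 = 10 = 1·9 + 1), so t ≡ 2·4 = 8 ≡ 8 (mod 9).
    Then x = 64 + 221·8 = 1832, valid modulo lcm(221, 9) = 1989: x ≡ 1832 (mod 1989).
  Combine with x ≡ 1 (mod 8); new modulus lcm = 15912.
    Write x = 1832 + 1989·t and substitute into x ≡ 1 (mod 8): 1989·t ≡ 1 − 1832 = -1831 (mod 8).
    Reduce coefficients mod 8: 5·t ≡ 1 (mod 8).
    The inverse of 5 mod 8 is 5 (since 5·5 = 25 = 3·8 + 1), so t ≡ 5·1 = 5 ≡ 5 (mod 8).
    Then x = 1832 + 1989·5 = 11777, valid modulo lcm(1989, 8) = 15912: x ≡ 11777 (mod 15912).
Verify against each original: 11777 mod 13 = 12, 11777 mod 17 = 13, 11777 mod 9 = 5, 11777 mod 8 = 1.

x ≡ 11777 (mod 15912).


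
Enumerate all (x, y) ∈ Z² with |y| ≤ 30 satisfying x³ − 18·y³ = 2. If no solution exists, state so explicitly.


The equation is x³ - 18y³ = 2. For fixed y, x³ = 18·y³ + 2, so a solution requires the RHS to be a perfect cube.
Strategy: iterate y from -30 to 30, compute RHS = 18·y³ + 2, and check whether it is a (positive or negative) perfect cube.
Check small values of y:
  y = 0: RHS = 2 is not a perfect cube.
  y = 1: RHS = 20 is not a perfect cube.
  y = -1: RHS = -16 is not a perfect cube.
  y = 2: RHS = 146 is not a perfect cube.
  y = -2: RHS = -142 is not a perfect cube.
  y = 3: RHS = 488 is not a perfect cube.
  y = -3: RHS = -484 is not a perfect cube.
Continuing the search up to |y| = 30 finds no solutions either.
No (x, y) in the scanned range satisfies the equation.

No integer solutions with |y| ≤ 30.


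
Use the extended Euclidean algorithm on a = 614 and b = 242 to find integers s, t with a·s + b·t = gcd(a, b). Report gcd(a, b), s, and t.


Euclidean algorithm on (614, 242) — divide until remainder is 0:
  614 = 2 · 242 + 130
  242 = 1 · 130 + 112
  130 = 1 · 112 + 18
  112 = 6 · 18 + 4
  18 = 4 · 4 + 2
  4 = 2 · 2 + 0
gcd(614, 242) = 2.
Track Bezout coefficients alongside the remainders: start with r₀ = 614 = a·1 + b·0 (s = 1, t = 0) and r₁ = 242 = a·0 + b·1 (s = 0, t = 1); each new remainder r_{k+1} = r_{k-1} − q_k·r_k inherits s_{k+1} = s_{k-1} − q_k·s_k, t_{k+1} = t_{k-1} − q_k·t_k, so r_k = a·s_k + b·t_k at every step:
  q = 2: r = 130, s = 1 − 2·0 = 1, t = 0 − 2·1 = -2  (check: 614·1 + 242·(-2) = 130)
  q = 1: r = 112, s = 0 − 1·1 = -1, t = 1 − 1·(-2) = 3  (check: 614·(-1) + 242·3 = 112)
  q = 1: r = 18, s = 1 − 1·(-1) = 2, t = -2 − 1·3 = -5  (check: 614·2 + 242·(-5) = 18)
  q = 6: r = 4, s = -1 − 6·2 = -13, t = 3 − 6·(-5) = 33  (check: 614·(-13) + 242·33 = 4)
  q = 4: r = 2, s = 2 − 4·(-13) = 54, t = -5 − 4·33 = -137  (check: 614·54 + 242·(-137) = 2)
The row with r = 2 (the gcd) gives the Bezout coefficients s = 54, t = -137.
Result: 614 · (54) + 242 · (-137) = 2.

gcd(614, 242) = 2; s = 54, t = -137 (check: 614·54 + 242·(-137) = 2).


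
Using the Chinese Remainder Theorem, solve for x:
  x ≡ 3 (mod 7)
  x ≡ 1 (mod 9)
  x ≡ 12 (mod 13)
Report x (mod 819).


Moduli 7, 9, 13 are pairwise coprime; by CRT there is a unique solution modulo M = 7 · 9 · 13 = 819.
Solve pairwise, accumulating the modulus:
  Start with x ≡ 3 (mod 7).
  Combine with x ≡ 1 (mod 9): since gcd(7, 9) = 1, we get a unique residue mod 63.
    Write x = 3 + 7·t and substitute into x ≡ 1 (mod 9): 7·t ≡ 1 − 3 = -2 (mod 9).
    Reduce coefficients mod 9: 7·t ≡ 7 (mod 9).
    The inverse of 7 mod 9 is 4 (since 7·4 = 28 = 3·9 + 1), so t ≡ 4·7 = 28 ≡ 1 (mod 9).
    Then x = 3 + 7·1 = 10, valid modulo lcm(7, 9) = 63: x ≡ 10 (mod 63).
  Combine with x ≡ 12 (mod 13): since gcd(63, 13) = 1, we get a unique residue mod 819.
    Write x = 10 + 63·t and substitute into x ≡ 12 (mod 13): 63·t ≡ 12 − 10 = 2 (mod 13).
    Reduce coefficients mod 13: 11·t ≡ 2 (mod 13).
    The inverse of 11 mod 13 is 6 (since 11·6 = 66 = 5·13 + 1), so t ≡ 6·2 = 12 ≡ 12 (mod 13).
    Then x = 10 + 63·12 = 766, valid modulo lcm(63, 13) = 819: x ≡ 766 (mod 819).
Verify: 766 mod 7 = 3 ✓, 766 mod 9 = 1 ✓, 766 mod 13 = 12 ✓.

x ≡ 766 (mod 819).


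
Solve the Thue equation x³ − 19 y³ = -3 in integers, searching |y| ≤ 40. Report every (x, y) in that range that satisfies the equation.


The equation is x³ - 19y³ = -3. For fixed y, x³ = 19·y³ − 3, so a solution requires the RHS to be a perfect cube.
Strategy: iterate y from -40 to 40, compute RHS = 19·y³ − 3, and check whether it is a (positive or negative) perfect cube.
Check small values of y:
  y = 0: RHS = -3 is not a perfect cube.
  y = 1: RHS = 16 is not a perfect cube.
  y = -1: RHS = -22 is not a perfect cube.
  y = 2: RHS = 149 is not a perfect cube.
  y = -2: RHS = -155 is not a perfect cube.
  y = 3: RHS = 510 is not a perfect cube.
  y = -3: RHS = -516 is not a perfect cube.
Continuing the search up to |y| = 40 finds no solutions either.
No (x, y) in the scanned range satisfies the equation.

No integer solutions with |y| ≤ 40.


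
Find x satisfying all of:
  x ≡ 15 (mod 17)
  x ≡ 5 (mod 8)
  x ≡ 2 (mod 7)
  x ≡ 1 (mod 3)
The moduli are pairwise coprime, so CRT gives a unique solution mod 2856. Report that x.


Product of moduli M = 17 · 8 · 7 · 3 = 2856.
Merge one congruence at a time:
  Start: x ≡ 15 (mod 17).
  Combine with x ≡ 5 (mod 8); new modulus lcm = 136.
    Write x = 15 + 17·t and substitute into x ≡ 5 (mod 8): 17·t ≡ 5 − 15 = -10 (mod 8).
    Reduce coefficients mod 8: 1·t ≡ 6 (mod 8).
    So t ≡ 6 (mod 8).
    Then x = 15 + 17·6 = 117, valid modulo lcm(17, 8) = 136: x ≡ 117 (mod 136).
  Combine with x ≡ 2 (mod 7); new modulus lcm = 952.
    Write x = 117 + 136·t and substitute into x ≡ 2 (mod 7): 136·t ≡ 2 − 117 = -115 (mod 7).
    Reduce coefficients mod 7: 3·t ≡ 4 (mod 7).
    The inverse of 3 mod 7 is 5 (since 3·5 = 15 = 2·7 + 1), so t ≡ 5·4 = 20 ≡ 6 (mod 7).
    Then x = 117 + 136·6 = 933, valid modulo lcm(136, 7) = 952: x ≡ 933 (mod 952).
  Combine with x ≡ 1 (mod 3); new modulus lcm = 2856.
    Write x = 933 + 952·t and substitute into x ≡ 1 (mod 3): 952·t ≡ 1 − 933 = -932 (mod 3).
    Reduce coefficients mod 3: 1·t ≡ 1 (mod 3).
    So t ≡ 1 (mod 3).
    Then x = 933 + 952·1 = 1885, valid modulo lcm(952, 3) = 2856: x ≡ 1885 (mod 2856).
Verify against each original: 1885 mod 17 = 15, 1885 mod 8 = 5, 1885 mod 7 = 2, 1885 mod 3 = 1.

x ≡ 1885 (mod 2856).


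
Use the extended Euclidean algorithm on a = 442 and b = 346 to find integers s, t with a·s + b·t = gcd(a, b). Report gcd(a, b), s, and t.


Euclidean algorithm on (442, 346) — divide until remainder is 0:
  442 = 1 · 346 + 96
  346 = 3 · 96 + 58
  96 = 1 · 58 + 38
  58 = 1 · 38 + 20
  38 = 1 · 20 + 18
  20 = 1 · 18 + 2
  18 = 9 · 2 + 0
gcd(442, 346) = 2.
Track Bezout coefficients alongside the remainders: start with r₀ = 442 = a·1 + b·0 (s = 1, t = 0) and r₁ = 346 = a·0 + b·1 (s = 0, t = 1); each new remainder r_{k+1} = r_{k-1} − q_k·r_k inherits s_{k+1} = s_{k-1} − q_k·s_k, t_{k+1} = t_{k-1} − q_k·t_k, so r_k = a·s_k + b·t_k at every step:
  q = 1: r = 96, s = 1 − 1·0 = 1, t = 0 − 1·1 = -1  (check: 442·1 + 346·(-1) = 96)
  q = 3: r = 58, s = 0 − 3·1 = -3, t = 1 − 3·(-1) = 4  (check: 442·(-3) + 346·4 = 58)
  q = 1: r = 38, s = 1 − 1·(-3) = 4, t = -1 − 1·4 = -5  (check: 442·4 + 346·(-5) = 38)
  q = 1: r = 20, s = -3 − 1·4 = -7, t = 4 − 1·(-5) = 9  (check: 442·(-7) + 346·9 = 20)
  q = 1: r = 18, s = 4 − 1·(-7) = 11, t = -5 − 1·9 = -14  (check: 442·11 + 346·(-14) = 18)
  q = 1: r = 2, s = -7 − 1·11 = -18, t = 9 − 1·(-14) = 23  (check: 442·(-18) + 346·23 = 2)
The row with r = 2 (the gcd) gives the Bezout coefficients s = -18, t = 23.
Result: 442 · (-18) + 346 · (23) = 2.

gcd(442, 346) = 2; s = -18, t = 23 (check: 442·(-18) + 346·23 = 2).


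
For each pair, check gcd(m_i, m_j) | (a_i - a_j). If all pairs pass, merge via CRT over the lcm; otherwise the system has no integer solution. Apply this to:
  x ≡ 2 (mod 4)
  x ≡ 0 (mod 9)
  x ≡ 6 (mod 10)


Moduli 4, 9, 10 are not pairwise coprime, so CRT works modulo lcm(m_i) when all pairwise compatibility conditions hold.
Pairwise compatibility: gcd(m_i, m_j) must divide a_i - a_j for every pair.
Merge one congruence at a time:
  Start: x ≡ 2 (mod 4).
  Combine with x ≡ 0 (mod 9): gcd(4, 9) = 1; 0 - 2 = -2, which IS divisible by 1, so compatible.
    Write x = 2 + 4·t and substitute into x ≡ 0 (mod 9): 4·t ≡ 0 − 2 = -2 (mod 9).
    Reduce coefficients mod 9: 4·t ≡ 7 (mod 9).
    The inverse of 4 mod 9 is 7 (since 4·7 = 28 = 3·9 + 1), so t ≡ 7·7 = 49 ≡ 4 (mod 9).
    Then x = 2 + 4·4 = 18, valid modulo lcm(4, 9) = 36: x ≡ 18 (mod 36).
  Combine with x ≡ 6 (mod 10): gcd(36, 10) = 2; 6 - 18 = -12, which IS divisible by 2, so compatible.
    Write x = 18 + 36·t and substitute into x ≡ 6 (mod 10): 36·t ≡ 6 − 18 = -12 (mod 10).
    Divide the congruence (and modulus) by g = 2: 18·t ≡ -6 (mod 5).
    Reduce coefficients mod 5: 3·t ≡ 4 (mod 5).
    The inverse of 3 mod 5 is 2 (since 3·2 = 6 = 1·5 + 1), so t ≡ 2·4 = 8 ≡ 3 (mod 5).
    Then x = 18 + 36·3 = 126, valid modulo lcm(36, 10) = 180: x ≡ 126 (mod 180).
Verify: 126 mod 4 = 2, 126 mod 9 = 0, 126 mod 10 = 6.

x ≡ 126 (mod 180).


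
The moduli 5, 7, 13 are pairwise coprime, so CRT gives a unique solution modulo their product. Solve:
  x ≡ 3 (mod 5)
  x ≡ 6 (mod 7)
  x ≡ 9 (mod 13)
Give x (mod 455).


Moduli 5, 7, 13 are pairwise coprime; by CRT there is a unique solution modulo M = 5 · 7 · 13 = 455.
Solve pairwise, accumulating the modulus:
  Start with x ≡ 3 (mod 5).
  Combine with x ≡ 6 (mod 7): since gcd(5, 7) = 1, we get a unique residue mod 35.
    Write x = 3 + 5·t and substitute into x ≡ 6 (mod 7): 5·t ≡ 6 − 3 = 3 (mod 7).
    The inverse of 5 mod 7 is 3 (since 5·3 = 15 = 2·7 + 1), so t ≡ 3·3 = 9 ≡ 2 (mod 7).
    Then x = 3 + 5·2 = 13, valid modulo lcm(5, 7) = 35: x ≡ 13 (mod 35).
  Combine with x ≡ 9 (mod 13): since gcd(35, 13) = 1, we get a unique residue mod 455.
    Write x = 13 + 35·t and substitute into x ≡ 9 (mod 13): 35·t ≡ 9 − 13 = -4 (mod 13).
    Reduce coefficients mod 13: 9·t ≡ 9 (mod 13).
    The inverse of 9 mod 13 is 3 (since 9·3 = 27 = 2·13 + 1), so t ≡ 3·9 = 27 ≡ 1 (mod 13).
    Then x = 13 + 35·1 = 48, valid modulo lcm(35, 13) = 455: x ≡ 48 (mod 455).
Verify: 48 mod 5 = 3 ✓, 48 mod 7 = 6 ✓, 48 mod 13 = 9 ✓.

x ≡ 48 (mod 455).


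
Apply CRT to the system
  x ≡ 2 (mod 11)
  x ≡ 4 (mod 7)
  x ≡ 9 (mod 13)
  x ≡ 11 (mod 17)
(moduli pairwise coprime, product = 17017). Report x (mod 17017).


Product of moduli M = 11 · 7 · 13 · 17 = 17017.
Merge one congruence at a time:
  Start: x ≡ 2 (mod 11).
  Combine with x ≡ 4 (mod 7); new modulus lcm = 77.
    Write x = 2 + 11·t and substitute into x ≡ 4 (mod 7): 11·t ≡ 4 − 2 = 2 (mod 7).
    Reduce coefficients mod 7: 4·t ≡ 2 (mod 7).
    The inverse of 4 mod 7 is 2 (since 4·2 = 8 = 1·7 + 1), so t ≡ 2·2 = 4 ≡ 4 (mod 7).
    Then x = 2 + 11·4 = 46, valid modulo lcm(11, 7) = 77: x ≡ 46 (mod 77).
  Combine with x ≡ 9 (mod 13); new modulus lcm = 1001.
    Write x = 46 + 77·t and substitute into x ≡ 9 (mod 13): 77·t ≡ 9 − 46 = -37 (mod 13).
    Reduce coefficients mod 13: 12·t ≡ 2 (mod 13).
    The inverse of 12 mod 13 is 12 (since 12·12 = 144 = 11·13 + 1), so t ≡ 12·2 = 24 ≡ 11 (mod 13).
    Then x = 46 + 77·11 = 893, valid modulo lcm(77, 13) = 1001: x ≡ 893 (mod 1001).
  Combine with x ≡ 11 (mod 17); new modulus lcm = 17017.
    Write x = 893 + 1001·t and substitute into x ≡ 11 (mod 17): 1001·t ≡ 11 − 893 = -882 (mod 17).
    Reduce coefficients mod 17: 15·t ≡ 2 (mod 17).
    The inverse of 15 mod 17 is 8 (since 15·8 = 120 = 7·17 + 1), so t ≡ 8·2 = 16 ≡ 16 (mod 17).
    Then x = 893 + 1001·16 = 16909, valid modulo lcm(1001, 17) = 17017: x ≡ 16909 (mod 17017).
Verify against each original: 16909 mod 11 = 2, 16909 mod 7 = 4, 16909 mod 13 = 9, 16909 mod 17 = 11.

x ≡ 16909 (mod 17017).


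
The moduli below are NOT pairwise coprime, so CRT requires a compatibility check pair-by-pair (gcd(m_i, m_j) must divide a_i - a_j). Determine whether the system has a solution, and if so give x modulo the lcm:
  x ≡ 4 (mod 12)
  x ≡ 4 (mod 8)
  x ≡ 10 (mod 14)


Moduli 12, 8, 14 are not pairwise coprime, so CRT works modulo lcm(m_i) when all pairwise compatibility conditions hold.
Pairwise compatibility: gcd(m_i, m_j) must divide a_i - a_j for every pair.
Merge one congruence at a time:
  Start: x ≡ 4 (mod 12).
  Combine with x ≡ 4 (mod 8): gcd(12, 8) = 4; 4 - 4 = 0, which IS divisible by 4, so compatible.
    Write x = 4 + 12·t and substitute into x ≡ 4 (mod 8): 12·t ≡ 4 − 4 = 0 (mod 8).
    Divide the congruence (and modulus) by g = 4: 3·t ≡ 0 (mod 2).
    Reduce coefficients mod 2: 1·t ≡ 0 (mod 2).
    So t ≡ 0 (mod 2).
    Then x = 4 + 12·0 = 4, valid modulo lcm(12, 8) = 24: x ≡ 4 (mod 24).
  Combine with x ≡ 10 (mod 14): gcd(24, 14) = 2; 10 - 4 = 6, which IS divisible by 2, so compatible.
    Write x = 4 + 24·t and substitute into x ≡ 10 (mod 14): 24·t ≡ 10 − 4 = 6 (mod 14).
    Divide the congruence (and modulus) by g = 2: 12·t ≡ 3 (mod 7).
    Reduce coefficients mod 7: 5·t ≡ 3 (mod 7).
    The inverse of 5 mod 7 is 3 (since 5·3 = 15 = 2·7 + 1), so t ≡ 3·3 = 9 ≡ 2 (mod 7).
    Then x = 4 + 24·2 = 52, valid modulo lcm(24, 14) = 168: x ≡ 52 (mod 168).
Verify: 52 mod 12 = 4, 52 mod 8 = 4, 52 mod 14 = 10.

x ≡ 52 (mod 168).


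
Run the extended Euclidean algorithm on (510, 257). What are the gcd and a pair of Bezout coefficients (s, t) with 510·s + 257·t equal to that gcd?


Euclidean algorithm on (510, 257) — divide until remainder is 0:
  510 = 1 · 257 + 253
  257 = 1 · 253 + 4
  253 = 63 · 4 + 1
  4 = 4 · 1 + 0
gcd(510, 257) = 1.
Track Bezout coefficients alongside the remainders: start with r₀ = 510 = a·1 + b·0 (s = 1, t = 0) and r₁ = 257 = a·0 + b·1 (s = 0, t = 1); each new remainder r_{k+1} = r_{k-1} − q_k·r_k inherits s_{k+1} = s_{k-1} − q_k·s_k, t_{k+1} = t_{k-1} − q_k·t_k, so r_k = a·s_k + b·t_k at every step:
  q = 1: r = 253, s = 1 − 1·0 = 1, t = 0 − 1·1 = -1  (check: 510·1 + 257·(-1) = 253)
  q = 1: r = 4, s = 0 − 1·1 = -1, t = 1 − 1·(-1) = 2  (check: 510·(-1) + 257·2 = 4)
  q = 63: r = 1, s = 1 − 63·(-1) = 64, t = -1 − 63·2 = -127  (check: 510·64 + 257·(-127) = 1)
The row with r = 1 (the gcd) gives the Bezout coefficients s = 64, t = -127.
Result: 510 · (64) + 257 · (-127) = 1.

gcd(510, 257) = 1; s = 64, t = -127 (check: 510·64 + 257·(-127) = 1).


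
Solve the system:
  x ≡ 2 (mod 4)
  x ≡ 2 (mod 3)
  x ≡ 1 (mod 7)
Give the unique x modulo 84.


Moduli 4, 3, 7 are pairwise coprime; by CRT there is a unique solution modulo M = 4 · 3 · 7 = 84.
Solve pairwise, accumulating the modulus:
  Start with x ≡ 2 (mod 4).
  Combine with x ≡ 2 (mod 3): since gcd(4, 3) = 1, we get a unique residue mod 12.
    Write x = 2 + 4·t and substitute into x ≡ 2 (mod 3): 4·t ≡ 2 − 2 = 0 (mod 3).
    Reduce coefficients mod 3: 1·t ≡ 0 (mod 3).
    So t ≡ 0 (mod 3).
    Then x = 2 + 4·0 = 2, valid modulo lcm(4, 3) = 12: x ≡ 2 (mod 12).
  Combine with x ≡ 1 (mod 7): since gcd(12, 7) = 1, we get a unique residue mod 84.
    Write x = 2 + 12·t and substitute into x ≡ 1 (mod 7): 12·t ≡ 1 − 2 = -1 (mod 7).
    Reduce coefficients mod 7: 5·t ≡ 6 (mod 7).
    The inverse of 5 mod 7 is 3 (since 5·3 = 15 = 2·7 + 1), so t ≡ 3·6 = 18 ≡ 4 (mod 7).
    Then x = 2 + 12·4 = 50, valid modulo lcm(12, 7) = 84: x ≡ 50 (mod 84).
Verify: 50 mod 4 = 2 ✓, 50 mod 3 = 2 ✓, 50 mod 7 = 1 ✓.

x ≡ 50 (mod 84).


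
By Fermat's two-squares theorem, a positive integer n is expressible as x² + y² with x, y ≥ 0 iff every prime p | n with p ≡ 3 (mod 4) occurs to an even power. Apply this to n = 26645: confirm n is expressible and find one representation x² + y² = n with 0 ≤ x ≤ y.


Step 1: Factor n = 26645 = 5 · 73^2.
Step 2: Check the mod-4 condition on each prime factor: 5 ≡ 1 (mod 4), exponent 1; 73 ≡ 1 (mod 4), exponent 2.
All primes ≡ 3 (mod 4) appear to even exponent (or don't appear), so by the two-squares theorem n IS expressible as a sum of two squares.
Step 3: Build a representation. Here n = 5 · 73 · 73 is a product of primes ≡ 1 (mod 4). Each prime p ≡ 1 (mod 4) is itself a sum of two squares; find a² by testing p − a² for a perfect square:
  5: 5 − 1² = 4 = 2² ⇒ 5 = 1² + 2².
  73: 73 − 1² = 72, 73 − 2² = 69, 73 − 3² = 64 = 8² ⇒ 73 = 3² + 8².
  Combine using the Brahmagupta–Fibonacci identity (a² + b²)(c² + d²) = (ac − bd)² + (ad + bc)² = (ac + bd)² + (ad − bc)²:
  5 · 73 = 365: from (1² + 2²)(3² + 8²), take (1·3 − 2·8, 1·8 + 2·3) = (3 − 16, 8 + 6) = (-13, 14); dropping signs (only squares matter) gives (13, 14); check 13² + 14² = 169 + 196 = 365 ✓.
  365 · 73 = 26645: from (13² + 14²)(3² + 8²), take (13·3 − 14·8, 13·8 + 14·3) = (39 − 112, 104 + 42) = (-73, 146); dropping signs (only squares matter) gives (73, 146); check 73² + 146² = 5329 + 21316 = 26645 ✓.
Step 4: Order so x ≤ y and verify: 73² + 146² = 5329 + 21316 = 26645 = n. ✓

n = 26645 = 73² + 146² (one valid representation with x ≤ y).


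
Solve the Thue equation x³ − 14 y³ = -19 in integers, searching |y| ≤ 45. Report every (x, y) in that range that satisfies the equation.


The equation is x³ - 14y³ = -19. For fixed y, x³ = 14·y³ − 19, so a solution requires the RHS to be a perfect cube.
Strategy: iterate y from -45 to 45, compute RHS = 14·y³ − 19, and check whether it is a (positive or negative) perfect cube.
Check small values of y:
  y = 0: RHS = -19 is not a perfect cube.
  y = 1: RHS = -5 is not a perfect cube.
  y = -1: RHS = -33 is not a perfect cube.
  y = 2: RHS = 93 is not a perfect cube.
  y = -2: RHS = -131 is not a perfect cube.
  y = 3: RHS = 359 is not a perfect cube.
  y = -3: RHS = -397 is not a perfect cube.
Continuing the search up to |y| = 45 finds no solutions either.
No (x, y) in the scanned range satisfies the equation.

No integer solutions with |y| ≤ 45.


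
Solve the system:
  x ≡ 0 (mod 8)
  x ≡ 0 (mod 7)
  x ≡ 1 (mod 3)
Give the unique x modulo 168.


Moduli 8, 7, 3 are pairwise coprime; by CRT there is a unique solution modulo M = 8 · 7 · 3 = 168.
Solve pairwise, accumulating the modulus:
  Start with x ≡ 0 (mod 8).
  Combine with x ≡ 0 (mod 7): since gcd(8, 7) = 1, we get a unique residue mod 56.
    Write x = 0 + 8·t and substitute into x ≡ 0 (mod 7): 8·t ≡ 0 − 0 = 0 (mod 7).
    Reduce coefficients mod 7: 1·t ≡ 0 (mod 7).
    So t ≡ 0 (mod 7).
    Then x = 0 + 8·0 = 0, valid modulo lcm(8, 7) = 56: x ≡ 0 (mod 56).
  Combine with x ≡ 1 (mod 3): since gcd(56, 3) = 1, we get a unique residue mod 168.
    Write x = 0 + 56·t and substitute into x ≡ 1 (mod 3): 56·t ≡ 1 − 0 = 1 (mod 3).
    Reduce coefficients mod 3: 2·t ≡ 1 (mod 3).
    The inverse of 2 mod 3 is 2 (since 2·2 = 4 = 1·3 + 1), so t ≡ 2·1 = 2 ≡ 2 (mod 3).
    Then x = 0 + 56·2 = 112, valid modulo lcm(56, 3) = 168: x ≡ 112 (mod 168).
Verify: 112 mod 8 = 0 ✓, 112 mod 7 = 0 ✓, 112 mod 3 = 1 ✓.

x ≡ 112 (mod 168).


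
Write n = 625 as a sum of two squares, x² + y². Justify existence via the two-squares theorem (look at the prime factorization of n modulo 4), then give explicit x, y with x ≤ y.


Step 1: Factor n = 625 = 5^4.
Step 2: Check the mod-4 condition on each prime factor: 5 ≡ 1 (mod 4), exponent 4.
All primes ≡ 3 (mod 4) appear to even exponent (or don't appear), so by the two-squares theorem n IS expressible as a sum of two squares.
Step 3: Build a representation. Group n = k² · m with k = 5 and m = 5 · 5 = 25 (a product of primes ≡ 1 (mod 4)); a representation of m scales to one of n via (k·x)² + (k·y)² = k²(x² + y²). Each prime p ≡ 1 (mod 4) is itself a sum of two squares; find a² by testing p − a² for a perfect square:
  5: 5 − 1² = 4 = 2² ⇒ 5 = 1² + 2².
  Combine using the Brahmagupta–Fibonacci identity (a² + b²)(c² + d²) = (ac − bd)² + (ad + bc)² = (ac + bd)² + (ad − bc)²:
  5 · 5 = 25: from (1² + 2²)(1² + 2²), take (1·1 − 2·2, 1·2 + 2·1) = (1 − 4, 2 + 2) = (-3, 4); dropping signs (only squares matter) gives (3, 4); check 3² + 4² = 9 + 16 = 25 ✓.
  Scale by k = 5: (5·3, 5·4) = (15, 20).
Step 4: Order so x ≤ y and verify: 15² + 20² = 225 + 400 = 625 = n. ✓

n = 625 = 15² + 20² (one valid representation with x ≤ y).


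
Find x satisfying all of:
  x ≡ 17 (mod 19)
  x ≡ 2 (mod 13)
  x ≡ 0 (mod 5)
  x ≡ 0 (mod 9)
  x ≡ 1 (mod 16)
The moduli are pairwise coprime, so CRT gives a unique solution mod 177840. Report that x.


Product of moduli M = 19 · 13 · 5 · 9 · 16 = 177840.
Merge one congruence at a time:
  Start: x ≡ 17 (mod 19).
  Combine with x ≡ 2 (mod 13); new modulus lcm = 247.
    Write x = 17 + 19·t and substitute into x ≡ 2 (mod 13): 19·t ≡ 2 − 17 = -15 (mod 13).
    Reduce coefficients mod 13: 6·t ≡ 11 (mod 13).
    The inverse of 6 mod 13 is 11 (since 6·11 = 66 = 5·13 + 1), so t ≡ 11·11 = 121 ≡ 4 (mod 13).
    Then x = 17 + 19·4 = 93, valid modulo lcm(19, 13) = 247: x ≡ 93 (mod 247).
  Combine with x ≡ 0 (mod 5); new modulus lcm = 1235.
    Write x = 93 + 247·t and substitute into x ≡ 0 (mod 5): 247·t ≡ 0 − 93 = -93 (mod 5).
    Reduce coefficients mod 5: 2·t ≡ 2 (mod 5).
    The inverse of 2 mod 5 is 3 (since 2·3 = 6 = 1·5 + 1), so t ≡ 3·2 = 6 ≡ 1 (mod 5).
    Then x = 93 + 247·1 = 340, valid modulo lcm(247, 5) = 1235: x ≡ 340 (mod 1235).
  Combine with x ≡ 0 (mod 9); new modulus lcm = 11115.
    Write x = 340 + 1235·t and substitute into x ≡ 0 (mod 9): 1235·t ≡ 0 − 340 = -340 (mod 9).
    Reduce coefficients mod 9: 2·t ≡ 2 (mod 9).
    The inverse of 2 mod 9 is 5 (since 2·5 = 10 = 1·9 + 1), so t ≡ 5·2 = 10 ≡ 1 (mod 9).
    Then x = 340 + 1235·1 = 1575, valid modulo lcm(1235, 9) = 11115: x ≡ 1575 (mod 11115).
  Combine with x ≡ 1 (mod 16); new modulus lcm = 177840.
    Write x = 1575 + 11115·t and substitute into x ≡ 1 (mod 16): 11115·t ≡ 1 − 1575 = -1574 (mod 16).
    Reduce coefficients mod 16: 11·t ≡ 10 (mod 16).
    The inverse of 11 mod 16 is 3 (since 11·3 = 33 = 2·16 + 1), so t ≡ 3·10 = 30 ≡ 14 (mod 16).
    Then x = 1575 + 11115·14 = 157185, valid modulo lcm(11115, 16) = 177840: x ≡ 157185 (mod 177840).
Verify against each original: 157185 mod 19 = 17, 157185 mod 13 = 2, 157185 mod 5 = 0, 157185 mod 9 = 0, 157185 mod 16 = 1.

x ≡ 157185 (mod 177840).


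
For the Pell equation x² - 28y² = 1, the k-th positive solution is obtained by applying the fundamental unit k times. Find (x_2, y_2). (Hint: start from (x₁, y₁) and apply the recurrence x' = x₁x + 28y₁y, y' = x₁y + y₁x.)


Step 1: Find the fundamental solution (x₁, y₁) of x² - 28y² = 1.
  Expand √28 as a continued fraction. a₀ = ⌊√28⌋ = 5; iterate m_{k+1} = d_k·a_k − m_k, d_{k+1} = (28 − m_{k+1}²)/d_k, a_{k+1} = ⌊(a₀ + m_{k+1})/d_{k+1}⌋ (starting m₀ = 0, d₀ = 1), with convergents p_k = a_k·p_{k-1} + p_{k-2}, q_k = a_k·q_{k-1} + q_{k-2} (p₋₁ = 1, q₋₁ = 0):
  k = 0: a₀ = 5; p₀/q₀ = 5/1; p₀² − 28·q₀² = 25 − 28 = -3.
  k = 1: m = 5, d = 3, a = ⌊(5 + 5)/3⌋ = 3; p/q = (3·5 + 1)/(3·1 + 0) = 16/3; p² − 28·q² = 256 − 252 = 4.
  k = 2: m = 4, d = 4, a = ⌊(5 + 4)/4⌋ = 2; p/q = (2·16 + 5)/(2·3 + 1) = 37/7; p² − 28·q² = 1369 − 1372 = -3.
  k = 3: m = 4, d = 3, a = ⌊(5 + 4)/3⌋ = 3; p/q = (3·37 + 16)/(3·7 + 3) = 127/24; p² − 28·q² = 16129 − 16128 = 1.
  The first convergent with p² − 28·q² = 1 gives the fundamental solution (x₁, y₁) = (127, 24).
Step 2: Apply the recurrence (x_{n+1}, y_{n+1}) = (x₁x_n + 28y₁y_n, x₁y_n + y₁x_n) repeatedly.
  From (x_1, y_1) = (127, 24): x_2 = 127·127 + 28·24·24 = 32257; y_2 = 127·24 + 24·127 = 6096.
Step 3: Verify x_2² - 28·y_2² = 1040514049 - 1040514048 = 1 (should be 1). ✓

(x_1, y_1) = (127, 24); (x_2, y_2) = (32257, 6096).


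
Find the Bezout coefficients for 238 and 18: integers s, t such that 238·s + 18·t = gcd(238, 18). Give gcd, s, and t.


Euclidean algorithm on (238, 18) — divide until remainder is 0:
  238 = 13 · 18 + 4
  18 = 4 · 4 + 2
  4 = 2 · 2 + 0
gcd(238, 18) = 2.
Track Bezout coefficients alongside the remainders: start with r₀ = 238 = a·1 + b·0 (s = 1, t = 0) and r₁ = 18 = a·0 + b·1 (s = 0, t = 1); each new remainder r_{k+1} = r_{k-1} − q_k·r_k inherits s_{k+1} = s_{k-1} − q_k·s_k, t_{k+1} = t_{k-1} − q_k·t_k, so r_k = a·s_k + b·t_k at every step:
  q = 13: r = 4, s = 1 − 13·0 = 1, t = 0 − 13·1 = -13  (check: 238·1 + 18·(-13) = 4)
  q = 4: r = 2, s = 0 − 4·1 = -4, t = 1 − 4·(-13) = 53  (check: 238·(-4) + 18·53 = 2)
The row with r = 2 (the gcd) gives the Bezout coefficients s = -4, t = 53.
Result: 238 · (-4) + 18 · (53) = 2.

gcd(238, 18) = 2; s = -4, t = 53 (check: 238·(-4) + 18·53 = 2).


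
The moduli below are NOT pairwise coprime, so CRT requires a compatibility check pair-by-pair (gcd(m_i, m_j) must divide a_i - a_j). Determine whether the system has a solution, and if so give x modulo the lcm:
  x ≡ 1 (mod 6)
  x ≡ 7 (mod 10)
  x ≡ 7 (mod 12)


Moduli 6, 10, 12 are not pairwise coprime, so CRT works modulo lcm(m_i) when all pairwise compatibility conditions hold.
Pairwise compatibility: gcd(m_i, m_j) must divide a_i - a_j for every pair.
Merge one congruence at a time:
  Start: x ≡ 1 (mod 6).
  Combine with x ≡ 7 (mod 10): gcd(6, 10) = 2; 7 - 1 = 6, which IS divisible by 2, so compatible.
    Write x = 1 + 6·t and substitute into x ≡ 7 (mod 10): 6·t ≡ 7 − 1 = 6 (mod 10).
    Divide the congruence (and modulus) by g = 2: 3·t ≡ 3 (mod 5).
    The inverse of 3 mod 5 is 2 (since 3·2 = 6 = 1·5 + 1), so t ≡ 2·3 = 6 ≡ 1 (mod 5).
    Then x = 1 + 6·1 = 7, valid modulo lcm(6, 10) = 30: x ≡ 7 (mod 30).
  Combine with x ≡ 7 (mod 12): gcd(30, 12) = 6; 7 - 7 = 0, which IS divisible by 6, so compatible.
    Write x = 7 + 30·t and substitute into x ≡ 7 (mod 12): 30·t ≡ 7 − 7 = 0 (mod 12).
    Divide the congruence (and modulus) by g = 6: 5·t ≡ 0 (mod 2).
    Reduce coefficients mod 2: 1·t ≡ 0 (mod 2).
    So t ≡ 0 (mod 2).
    Then x = 7 + 30·0 = 7, valid modulo lcm(30, 12) = 60: x ≡ 7 (mod 60).
Verify: 7 mod 6 = 1, 7 mod 10 = 7, 7 mod 12 = 7.

x ≡ 7 (mod 60).


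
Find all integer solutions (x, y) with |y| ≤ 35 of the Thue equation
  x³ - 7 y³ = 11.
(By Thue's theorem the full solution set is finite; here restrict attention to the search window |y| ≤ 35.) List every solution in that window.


The equation is x³ - 7y³ = 11. For fixed y, x³ = 7·y³ + 11, so a solution requires the RHS to be a perfect cube.
Strategy: iterate y from -35 to 35, compute RHS = 7·y³ + 11, and check whether it is a (positive or negative) perfect cube.
Check small values of y:
  y = 0: RHS = 11 is not a perfect cube.
  y = 1: RHS = 18 is not a perfect cube.
  y = -1: RHS = 4 is not a perfect cube.
  y = 2: RHS = 67 is not a perfect cube.
  y = -2: RHS = -45 is not a perfect cube.
  y = 3: RHS = 200 is not a perfect cube.
  y = -3: RHS = -178 is not a perfect cube.
Continuing the search up to |y| = 35 finds no solutions either.
No (x, y) in the scanned range satisfies the equation.

No integer solutions with |y| ≤ 35.


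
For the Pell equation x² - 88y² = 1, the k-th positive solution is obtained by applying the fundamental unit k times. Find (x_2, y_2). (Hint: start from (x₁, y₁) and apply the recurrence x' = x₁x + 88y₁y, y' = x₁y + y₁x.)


Step 1: Find the fundamental solution (x₁, y₁) of x² - 88y² = 1.
  Expand √88 as a continued fraction. a₀ = ⌊√88⌋ = 9; iterate m_{k+1} = d_k·a_k − m_k, d_{k+1} = (88 − m_{k+1}²)/d_k, a_{k+1} = ⌊(a₀ + m_{k+1})/d_{k+1}⌋ (starting m₀ = 0, d₀ = 1), with convergents p_k = a_k·p_{k-1} + p_{k-2}, q_k = a_k·q_{k-1} + q_{k-2} (p₋₁ = 1, q₋₁ = 0):
  k = 0: a₀ = 9; p₀/q₀ = 9/1; p₀² − 88·q₀² = 81 − 88 = -7.
  k = 1: m = 9, d = 7, a = ⌊(9 + 9)/7⌋ = 2; p/q = (2·9 + 1)/(2·1 + 0) = 19/2; p² − 88·q² = 361 − 352 = 9.
  k = 2: m = 5, d = 9, a = ⌊(9 + 5)/9⌋ = 1; p/q = (1·19 + 9)/(1·2 + 1) = 28/3; p² − 88·q² = 784 − 792 = -8.
  k = 3: m = 4, d = 8, a = ⌊(9 + 4)/8⌋ = 1; p/q = (1·28 + 19)/(1·3 + 2) = 47/5; p² − 88·q² = 2209 − 2200 = 9.
  k = 4: m = 4, d = 9, a = ⌊(9 + 4)/9⌋ = 1; p/q = (1·47 + 28)/(1·5 + 3) = 75/8; p² − 88·q² = 5625 − 5632 = -7.
  k = 5: m = 5, d = 7, a = ⌊(9 + 5)/7⌋ = 2; p/q = (2·75 + 47)/(2·8 + 5) = 197/21; p² − 88·q² = 38809 − 38808 = 1.
  The first convergent with p² − 88·q² = 1 gives the fundamental solution (x₁, y₁) = (197, 21).
Step 2: Apply the recurrence (x_{n+1}, y_{n+1}) = (x₁x_n + 88y₁y_n, x₁y_n + y₁x_n) repeatedly.
  From (x_1, y_1) = (197, 21): x_2 = 197·197 + 88·21·21 = 77617; y_2 = 197·21 + 21·197 = 8274.
Step 3: Verify x_2² - 88·y_2² = 6024398689 - 6024398688 = 1 (should be 1). ✓

(x_1, y_1) = (197, 21); (x_2, y_2) = (77617, 8274).


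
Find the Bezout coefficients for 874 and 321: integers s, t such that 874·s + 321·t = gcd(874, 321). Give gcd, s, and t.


Euclidean algorithm on (874, 321) — divide until remainder is 0:
  874 = 2 · 321 + 232
  321 = 1 · 232 + 89
  232 = 2 · 89 + 54
  89 = 1 · 54 + 35
  54 = 1 · 35 + 19
  35 = 1 · 19 + 16
  19 = 1 · 16 + 3
  16 = 5 · 3 + 1
  3 = 3 · 1 + 0
gcd(874, 321) = 1.
Track Bezout coefficients alongside the remainders: start with r₀ = 874 = a·1 + b·0 (s = 1, t = 0) and r₁ = 321 = a·0 + b·1 (s = 0, t = 1); each new remainder r_{k+1} = r_{k-1} − q_k·r_k inherits s_{k+1} = s_{k-1} − q_k·s_k, t_{k+1} = t_{k-1} − q_k·t_k, so r_k = a·s_k + b·t_k at every step:
  q = 2: r = 232, s = 1 − 2·0 = 1, t = 0 − 2·1 = -2  (check: 874·1 + 321·(-2) = 232)
  q = 1: r = 89, s = 0 − 1·1 = -1, t = 1 − 1·(-2) = 3  (check: 874·(-1) + 321·3 = 89)
  q = 2: r = 54, s = 1 − 2·(-1) = 3, t = -2 − 2·3 = -8  (check: 874·3 + 321·(-8) = 54)
  q = 1: r = 35, s = -1 − 1·3 = -4, t = 3 − 1·(-8) = 11  (check: 874·(-4) + 321·11 = 35)
  q = 1: r = 19, s = 3 − 1·(-4) = 7, t = -8 − 1·11 = -19  (check: 874·7 + 321·(-19) = 19)
  q = 1: r = 16, s = -4 − 1·7 = -11, t = 11 − 1·(-19) = 30  (check: 874·(-11) + 321·30 = 16)
  q = 1: r = 3, s = 7 − 1·(-11) = 18, t = -19 − 1·30 = -49  (check: 874·18 + 321·(-49) = 3)
  q = 5: r = 1, s = -11 − 5·18 = -101, t = 30 − 5·(-49) = 275  (check: 874·(-101) + 321·275 = 1)
The row with r = 1 (the gcd) gives the Bezout coefficients s = -101, t = 275.
Result: 874 · (-101) + 321 · (275) = 1.

gcd(874, 321) = 1; s = -101, t = 275 (check: 874·(-101) + 321·275 = 1).


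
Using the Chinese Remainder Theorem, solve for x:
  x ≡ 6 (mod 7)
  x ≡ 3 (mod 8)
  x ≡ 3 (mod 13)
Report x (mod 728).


Moduli 7, 8, 13 are pairwise coprime; by CRT there is a unique solution modulo M = 7 · 8 · 13 = 728.
Solve pairwise, accumulating the modulus:
  Start with x ≡ 6 (mod 7).
  Combine with x ≡ 3 (mod 8): since gcd(7, 8) = 1, we get a unique residue mod 56.
    Write x = 6 + 7·t and substitute into x ≡ 3 (mod 8): 7·t ≡ 3 − 6 = -3 (mod 8).
    Reduce coefficients mod 8: 7·t ≡ 5 (mod 8).
    The inverse of 7 mod 8 is 7 (since 7·7 = 49 = 6·8 + 1), so t ≡ 7·5 = 35 ≡ 3 (mod 8).
    Then x = 6 + 7·3 = 27, valid modulo lcm(7, 8) = 56: x ≡ 27 (mod 56).
  Combine with x ≡ 3 (mod 13): since gcd(56, 13) = 1, we get a unique residue mod 728.
    Write x = 27 + 56·t and substitute into x ≡ 3 (mod 13): 56·t ≡ 3 − 27 = -24 (mod 13).
    Reduce coefficients mod 13: 4·t ≡ 2 (mod 13).
    The inverse of 4 mod 13 is 10 (since 4·10 = 40 = 3·13 + 1), so t ≡ 10·2 = 20 ≡ 7 (mod 13).
    Then x = 27 + 56·7 = 419, valid modulo lcm(56, 13) = 728: x ≡ 419 (mod 728).
Verify: 419 mod 7 = 6 ✓, 419 mod 8 = 3 ✓, 419 mod 13 = 3 ✓.

x ≡ 419 (mod 728).


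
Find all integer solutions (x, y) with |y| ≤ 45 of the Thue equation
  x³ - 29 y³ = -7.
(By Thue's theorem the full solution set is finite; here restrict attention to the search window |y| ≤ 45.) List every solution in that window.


The equation is x³ - 29y³ = -7. For fixed y, x³ = 29·y³ − 7, so a solution requires the RHS to be a perfect cube.
Strategy: iterate y from -45 to 45, compute RHS = 29·y³ − 7, and check whether it is a (positive or negative) perfect cube.
Check small values of y:
  y = 0: RHS = -7 is not a perfect cube.
  y = 1: RHS = 22 is not a perfect cube.
  y = -1: RHS = -36 is not a perfect cube.
  y = 2: RHS = 225 is not a perfect cube.
  y = -2: RHS = -239 is not a perfect cube.
  y = 3: RHS = 776 is not a perfect cube.
  y = -3: RHS = -790 is not a perfect cube.
Continuing the search up to |y| = 45 finds no solutions either.
No (x, y) in the scanned range satisfies the equation.

No integer solutions with |y| ≤ 45.


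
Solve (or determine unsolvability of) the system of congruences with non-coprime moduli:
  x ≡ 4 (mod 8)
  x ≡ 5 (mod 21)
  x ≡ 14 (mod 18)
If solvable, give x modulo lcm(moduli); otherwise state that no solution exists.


Moduli 8, 21, 18 are not pairwise coprime, so CRT works modulo lcm(m_i) when all pairwise compatibility conditions hold.
Pairwise compatibility: gcd(m_i, m_j) must divide a_i - a_j for every pair.
Merge one congruence at a time:
  Start: x ≡ 4 (mod 8).
  Combine with x ≡ 5 (mod 21): gcd(8, 21) = 1; 5 - 4 = 1, which IS divisible by 1, so compatible.
    Write x = 4 + 8·t and substitute into x ≡ 5 (mod 21): 8·t ≡ 5 − 4 = 1 (mod 21).
    The inverse of 8 mod 21 is 8 (since 8·8 = 64 = 3·21 + 1), so t ≡ 8·1 = 8 ≡ 8 (mod 21).
    Then x = 4 + 8·8 = 68, valid modulo lcm(8, 21) = 168: x ≡ 68 (mod 168).
  Combine with x ≡ 14 (mod 18): gcd(168, 18) = 6; 14 - 68 = -54, which IS divisible by 6, so compatible.
    Write x = 68 + 168·t and substitute into x ≡ 14 (mod 18): 168·t ≡ 14 − 68 = -54 (mod 18).
    Divide the congruence (and modulus) by g = 6: 28·t ≡ -9 (mod 3).
    Reduce coefficients mod 3: 1·t ≡ 0 (mod 3).
    So t ≡ 0 (mod 3).
    Then x = 68 + 168·0 = 68, valid modulo lcm(168, 18) = 504: x ≡ 68 (mod 504).
Verify: 68 mod 8 = 4, 68 mod 21 = 5, 68 mod 18 = 14.

x ≡ 68 (mod 504).


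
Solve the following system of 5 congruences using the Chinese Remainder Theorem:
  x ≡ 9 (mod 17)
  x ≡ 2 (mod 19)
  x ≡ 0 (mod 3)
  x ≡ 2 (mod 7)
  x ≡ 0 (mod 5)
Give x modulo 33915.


Product of moduli M = 17 · 19 · 3 · 7 · 5 = 33915.
Merge one congruence at a time:
  Start: x ≡ 9 (mod 17).
  Combine with x ≡ 2 (mod 19); new modulus lcm = 323.
    Write x = 9 + 17·t and substitute into x ≡ 2 (mod 19): 17·t ≡ 2 − 9 = -7 (mod 19).
    Reduce coefficients mod 19: 17·t ≡ 12 (mod 19).
    The inverse of 17 mod 19 is 9 (since 17·9 = 153 = 8·19 + 1), so t ≡ 9·12 = 108 ≡ 13 (mod 19).
    Then x = 9 + 17·13 = 230, valid modulo lcm(17, 19) = 323: x ≡ 230 (mod 323).
  Combine with x ≡ 0 (mod 3); new modulus lcm = 969.
    Write x = 230 + 323·t and substitute into x ≡ 0 (mod 3): 323·t ≡ 0 − 230 = -230 (mod 3).
    Reduce coefficients mod 3: 2·t ≡ 1 (mod 3).
    The inverse of 2 mod 3 is 2 (since 2·2 = 4 = 1·3 + 1), so t ≡ 2·1 = 2 ≡ 2 (mod 3).
    Then x = 230 + 323·2 = 876, valid modulo lcm(323, 3) = 969: x ≡ 876 (mod 969).
  Combine with x ≡ 2 (mod 7); new modulus lcm = 6783.
    Write x = 876 + 969·t and substitute into x ≡ 2 (mod 7): 969·t ≡ 2 − 876 = -874 (mod 7).
    Reduce coefficients mod 7: 3·t ≡ 1 (mod 7).
    The inverse of 3 mod 7 is 5 (since 3·5 = 15 = 2·7 + 1), so t ≡ 5·1 = 5 ≡ 5 (mod 7).
    Then x = 876 + 969·5 = 5721, valid modulo lcm(969, 7) = 6783: x ≡ 5721 (mod 6783).
  Combine with x ≡ 0 (mod 5); new modulus lcm = 33915.
    Write x = 5721 + 6783·t and substitute into x ≡ 0 (mod 5): 6783·t ≡ 0 − 5721 = -5721 (mod 5).
    Reduce coefficients mod 5: 3·t ≡ 4 (mod 5).
    The inverse of 3 mod 5 is 2 (since 3·2 = 6 = 1·5 + 1), so t ≡ 2·4 = 8 ≡ 3 (mod 5).
    Then x = 5721 + 6783·3 = 26070, valid modulo lcm(6783, 5) = 33915: x ≡ 26070 (mod 33915).
Verify against each original: 26070 mod 17 = 9, 26070 mod 19 = 2, 26070 mod 3 = 0, 26070 mod 7 = 2, 26070 mod 5 = 0.

x ≡ 26070 (mod 33915).
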